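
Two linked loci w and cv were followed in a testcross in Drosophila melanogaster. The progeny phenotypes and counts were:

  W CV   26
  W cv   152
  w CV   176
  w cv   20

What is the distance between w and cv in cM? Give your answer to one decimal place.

12.3 cM

The two most frequent classes, W cv (152) and w CV (176), are the parental types, so the F1 was W cv / w CV.
The recombinant classes are W CV and w cv: 26 + 20 = 46.
Recombination frequency = 46/374 = 0.1230 ≈ 12.3%, i.e. 12.3 cM.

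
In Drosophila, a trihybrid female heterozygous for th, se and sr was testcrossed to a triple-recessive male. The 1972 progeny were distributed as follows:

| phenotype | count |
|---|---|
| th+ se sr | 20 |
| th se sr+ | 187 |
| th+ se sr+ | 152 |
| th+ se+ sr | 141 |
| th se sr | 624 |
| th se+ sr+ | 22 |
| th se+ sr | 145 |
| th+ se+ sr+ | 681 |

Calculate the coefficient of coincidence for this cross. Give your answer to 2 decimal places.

0.66

The two most frequent reciprocal classes, th+ se+ sr+ and th se sr, are the parental types, so the F1 was th+ se+ sr+ / th se sr.
The two rarest classes, th se+ sr+ and th+ se sr, are the double crossovers. Comparing them with the parentals, only the th allele has switched, so th is the middle locus and the order is se – th – sr.
se–th: (297 + 42)/1972 = 0.1719; th–sr: (328 + 42)/1972 = 0.1876.
Expected DCO frequency = 0.1719 × 0.1876 ≈ 0.03225; observed = 42/1972 ≈ 0.02130.
Coefficient of coincidence = 0.02130/0.03225 ≈ 0.66.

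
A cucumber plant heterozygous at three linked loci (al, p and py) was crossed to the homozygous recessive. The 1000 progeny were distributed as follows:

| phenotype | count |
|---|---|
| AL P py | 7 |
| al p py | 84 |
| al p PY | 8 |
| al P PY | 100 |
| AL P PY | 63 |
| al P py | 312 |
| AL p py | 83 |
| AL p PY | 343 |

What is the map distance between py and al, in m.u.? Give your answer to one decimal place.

The two most frequent reciprocal classes, al P py and AL p PY, are the parental types, so the F1 was al P py / AL p PY.
The two rarest classes, AL P py and al p PY, are the double crossovers. Comparing them with the parentals, only the al allele has switched, so al is the middle locus and the order is p – al – py.
Crossovers in the al–py interval produce the single-crossover classes al P PY and AL p py (100 + 83 = 183) plus the double crossovers (15).
RF(al–py) = (183 + 15) / 1000 = 198/1000 = 0.1980 → 19.8 m.u.

19.8 m.u.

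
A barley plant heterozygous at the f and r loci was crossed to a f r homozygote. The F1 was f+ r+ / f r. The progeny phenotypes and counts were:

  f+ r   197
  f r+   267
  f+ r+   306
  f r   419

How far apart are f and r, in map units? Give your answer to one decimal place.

39.0 map units

The recombinant classes are f+ r and f r+: 197 + 267 = 464.
Recombination frequency = 464/1189 = 0.3902 ≈ 39.0%, i.e. 39.0 map units.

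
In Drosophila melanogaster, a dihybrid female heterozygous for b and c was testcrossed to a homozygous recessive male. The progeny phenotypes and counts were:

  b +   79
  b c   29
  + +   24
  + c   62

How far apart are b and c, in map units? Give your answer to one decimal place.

The two most frequent classes, + c (62) and b + (79), are the parental types, so the F1 was + c / b +.
The recombinant classes are + + and b c: 24 + 29 = 53.
Recombination frequency = 53/194 = 0.2732 ≈ 27.3%, i.e. 27.3 map units.

27.3 map units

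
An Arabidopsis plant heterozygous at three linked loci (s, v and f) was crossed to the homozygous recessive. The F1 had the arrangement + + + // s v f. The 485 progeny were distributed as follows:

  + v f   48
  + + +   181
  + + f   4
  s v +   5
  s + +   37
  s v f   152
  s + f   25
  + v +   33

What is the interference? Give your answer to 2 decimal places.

The two rarest classes, + + f and s v +, are the double crossovers. Comparing them with the parentals, only the f allele has switched, so f is the middle locus and the order is s – f – v.
s–f: (85 + 9)/485 = 0.1938; f–v: (58 + 9)/485 = 0.1381.
Expected DCO frequency = 0.1938 × 0.1381 ≈ 0.02676; observed = 9/485 ≈ 0.01856.
Coefficient of coincidence = 0.01856/0.02676 ≈ 0.69; interference = 1 − 0.69 = 0.31.

0.31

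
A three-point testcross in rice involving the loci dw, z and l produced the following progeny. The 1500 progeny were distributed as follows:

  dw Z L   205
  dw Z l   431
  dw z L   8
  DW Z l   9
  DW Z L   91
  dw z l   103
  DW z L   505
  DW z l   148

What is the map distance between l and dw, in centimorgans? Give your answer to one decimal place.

The two most frequent reciprocal classes, DW z L and dw Z l, are the parental types, so the F1 was DW z L / dw Z l.
The two rarest classes, dw z L and DW Z l, are the double crossovers. Comparing them with the parentals, only the dw allele has switched, so dw is the middle locus and the order is l – dw – z.
Crossovers in the l–dw interval produce the single-crossover classes DW z l and dw Z L (148 + 205 = 353) plus the double crossovers (17).
RF(l–dw) = (353 + 17) / 1500 = 370/1500 = 0.2467 → 24.7 centimorgans.

24.7 centimorgans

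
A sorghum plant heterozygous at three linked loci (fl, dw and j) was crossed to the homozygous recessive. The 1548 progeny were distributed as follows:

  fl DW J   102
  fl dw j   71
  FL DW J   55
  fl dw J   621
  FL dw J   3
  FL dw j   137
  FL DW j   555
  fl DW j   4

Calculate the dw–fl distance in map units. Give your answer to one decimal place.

The two most frequent reciprocal classes, fl dw J and FL DW j, are the parental types, so the F1 was fl dw J / FL DW j.
The two rarest classes, FL dw J and fl DW j, are the double crossovers. Comparing them with the parentals, only the fl allele has switched, so fl is the middle locus and the order is j – fl – dw.
Crossovers in the fl–dw interval produce the single-crossover classes fl DW J and FL dw j (102 + 137 = 239) plus the double crossovers (7).
RF(fl–dw) = (239 + 7) / 1548 = 246/1548 = 0.1589 → 15.9 map units.

15.9 map units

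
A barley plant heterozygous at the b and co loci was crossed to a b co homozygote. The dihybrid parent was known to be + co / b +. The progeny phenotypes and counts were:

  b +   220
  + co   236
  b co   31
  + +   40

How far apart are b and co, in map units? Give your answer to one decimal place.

13.5 map units

The recombinant classes are + + and b co: 40 + 31 = 71.
Recombination frequency = 71/527 = 0.1347 ≈ 13.5%, i.e. 13.5 map units.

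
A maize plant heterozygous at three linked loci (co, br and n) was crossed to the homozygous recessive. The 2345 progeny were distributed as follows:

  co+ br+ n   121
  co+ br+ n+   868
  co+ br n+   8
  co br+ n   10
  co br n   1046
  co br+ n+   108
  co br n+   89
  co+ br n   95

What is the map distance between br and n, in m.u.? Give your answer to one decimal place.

9.7 m.u.

The two most frequent reciprocal classes, co br n and co+ br+ n+, are the parental types, so the F1 was co br n / co+ br+ n+.
The two rarest classes, co br+ n and co+ br n+, are the double crossovers. Comparing them with the parentals, only the br allele has switched, so br is the middle locus and the order is co – br – n.
Crossovers in the br–n interval produce the single-crossover classes co br n+ and co+ br+ n (89 + 121 = 210) plus the double crossovers (18).
RF(br–n) = (210 + 18) / 2345 = 228/2345 = 0.0972 → 9.7 m.u.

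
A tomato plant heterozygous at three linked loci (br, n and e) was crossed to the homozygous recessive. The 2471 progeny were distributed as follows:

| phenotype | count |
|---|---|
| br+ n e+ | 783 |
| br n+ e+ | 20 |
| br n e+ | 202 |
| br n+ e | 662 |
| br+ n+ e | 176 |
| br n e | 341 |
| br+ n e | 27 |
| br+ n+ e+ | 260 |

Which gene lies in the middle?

e

The two most frequent reciprocal classes, br n+ e and br+ n e+, are the parental types, so the F1 was br n+ e / br+ n e+.
The two rarest classes, br n+ e+ and br+ n e, are the double crossovers. Comparing them with the parentals, only the e allele has switched, so e is the middle locus and the order is br – e – n.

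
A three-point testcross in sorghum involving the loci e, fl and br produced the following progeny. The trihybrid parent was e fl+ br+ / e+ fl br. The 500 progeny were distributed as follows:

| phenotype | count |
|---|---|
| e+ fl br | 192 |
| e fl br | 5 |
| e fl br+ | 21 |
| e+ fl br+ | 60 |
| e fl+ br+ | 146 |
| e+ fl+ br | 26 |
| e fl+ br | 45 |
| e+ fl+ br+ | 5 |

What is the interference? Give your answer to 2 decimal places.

The two rarest classes, e+ fl+ br+ and e fl br, are the double crossovers. Comparing them with the parentals, only the e allele has switched, so e is the middle locus and the order is fl – e – br.
fl–e: (47 + 10)/500 = 0.1140; e–br: (105 + 10)/500 = 0.2300.
Expected DCO frequency = 0.1140 × 0.2300 ≈ 0.02622; observed = 10/500 ≈ 0.02000.
Coefficient of coincidence = 0.02000/0.02622 ≈ 0.76; interference = 1 − 0.76 = 0.24.

0.24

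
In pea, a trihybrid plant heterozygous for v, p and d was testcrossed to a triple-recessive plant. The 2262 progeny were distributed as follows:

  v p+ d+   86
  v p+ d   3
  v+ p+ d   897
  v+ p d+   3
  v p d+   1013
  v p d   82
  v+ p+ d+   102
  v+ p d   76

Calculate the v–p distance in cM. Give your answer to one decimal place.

7.4 cM

The two most frequent reciprocal classes, v+ p+ d and v p d+, are the parental types, so the F1 was v+ p+ d / v p d+.
The two rarest classes, v p+ d and v+ p d+, are the double crossovers. Comparing them with the parentals, only the v allele has switched, so v is the middle locus and the order is d – v – p.
Crossovers in the v–p interval produce the single-crossover classes v+ p d and v p+ d+ (76 + 86 = 162) plus the double crossovers (6).
RF(v–p) = (162 + 6) / 2262 = 168/2262 = 0.0743 → 7.4 cM.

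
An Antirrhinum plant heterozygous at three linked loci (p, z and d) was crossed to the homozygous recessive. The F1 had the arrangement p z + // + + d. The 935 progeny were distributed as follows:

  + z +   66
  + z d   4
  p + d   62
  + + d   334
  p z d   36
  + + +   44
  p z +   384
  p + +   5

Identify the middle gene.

The two rarest classes, p + + and + z d, are the double crossovers. Comparing them with the parentals, only the z allele has switched, so z is the middle locus and the order is d – z – p.

z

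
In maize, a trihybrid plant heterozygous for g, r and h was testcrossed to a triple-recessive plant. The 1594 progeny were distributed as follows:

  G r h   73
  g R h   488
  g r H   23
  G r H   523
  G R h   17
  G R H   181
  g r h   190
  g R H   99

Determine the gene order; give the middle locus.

g

The two most frequent reciprocal classes, G r H and g R h, are the parental types, so the F1 was G r H / g R h.
The two rarest classes, g r H and G R h, are the double crossovers. Comparing them with the parentals, only the g allele has switched, so g is the middle locus and the order is r – g – h.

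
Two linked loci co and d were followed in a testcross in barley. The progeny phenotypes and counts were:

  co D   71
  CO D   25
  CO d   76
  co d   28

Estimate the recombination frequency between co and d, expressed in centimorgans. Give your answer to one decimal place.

The two most frequent classes, CO d (76) and co D (71), are the parental types, so the F1 was CO d / co D.
The recombinant classes are CO D and co d: 25 + 28 = 53.
Recombination frequency = 53/200 = 0.2650 ≈ 26.5%, i.e. 26.5 centimorgans.

26.5 centimorgans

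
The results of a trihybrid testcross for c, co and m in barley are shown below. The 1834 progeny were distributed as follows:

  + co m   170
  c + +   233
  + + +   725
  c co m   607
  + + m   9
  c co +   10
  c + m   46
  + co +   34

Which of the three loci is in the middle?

m

The two most frequent reciprocal classes, + + + and c co m, are the parental types, so the F1 was + + + / c co m.
The two rarest classes, + + m and c co +, are the double crossovers. Comparing them with the parentals, only the m allele has switched, so m is the middle locus and the order is co – m – c.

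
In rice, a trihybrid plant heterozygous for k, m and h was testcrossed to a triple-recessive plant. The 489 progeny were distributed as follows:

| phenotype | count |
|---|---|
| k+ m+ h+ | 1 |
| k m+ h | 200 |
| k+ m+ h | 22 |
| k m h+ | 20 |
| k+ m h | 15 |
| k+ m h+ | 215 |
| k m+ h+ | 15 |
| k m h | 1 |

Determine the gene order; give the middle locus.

m

The two most frequent reciprocal classes, k+ m h+ and k m+ h, are the parental types, so the F1 was k+ m h+ / k m+ h.
The two rarest classes, k+ m+ h+ and k m h, are the double crossovers. Comparing them with the parentals, only the m allele has switched, so m is the middle locus and the order is h – m – k.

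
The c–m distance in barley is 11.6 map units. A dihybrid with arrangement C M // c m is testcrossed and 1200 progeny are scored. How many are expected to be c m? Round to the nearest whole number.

530

A map distance of 11.6 map units corresponds to a recombination frequency of 0.116.
The F1 is C M / c m, so c m is a parental gamete class with expected frequency (1 − r)/2 = 0.884/2 = 0.4420.
Expected number = 0.4420 × 1200 = 530.40 ≈ 530.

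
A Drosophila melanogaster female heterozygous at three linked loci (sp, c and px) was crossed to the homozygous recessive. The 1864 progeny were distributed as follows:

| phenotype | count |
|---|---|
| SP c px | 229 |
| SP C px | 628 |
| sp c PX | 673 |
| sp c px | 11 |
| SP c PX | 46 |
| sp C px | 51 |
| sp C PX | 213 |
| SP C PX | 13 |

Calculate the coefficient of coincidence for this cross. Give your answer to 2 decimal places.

0.79

The two most frequent reciprocal classes, sp c PX and SP C px, are the parental types, so the F1 was sp c PX / SP C px.
The two rarest classes, sp c px and SP C PX, are the double crossovers. Comparing them with the parentals, only the px allele has switched, so px is the middle locus and the order is c – px – sp.
c–px: (442 + 24)/1864 = 0.2500; px–sp: (97 + 24)/1864 = 0.0649.
Expected DCO frequency = 0.2500 × 0.0649 ≈ 0.01622; observed = 24/1864 ≈ 0.01288.
Coefficient of coincidence = 0.01288/0.01622 ≈ 0.79.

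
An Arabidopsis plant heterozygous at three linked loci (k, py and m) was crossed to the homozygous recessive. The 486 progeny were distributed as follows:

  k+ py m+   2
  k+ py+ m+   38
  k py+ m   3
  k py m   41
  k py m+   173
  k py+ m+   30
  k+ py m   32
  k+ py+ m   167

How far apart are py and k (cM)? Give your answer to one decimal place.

13.8 cM

The two most frequent reciprocal classes, k py m+ and k+ py+ m, are the parental types, so the F1 was k py m+ / k+ py+ m.
The two rarest classes, k+ py m+ and k py+ m, are the double crossovers. Comparing them with the parentals, only the k allele has switched, so k is the middle locus and the order is py – k – m.
Crossovers in the py–k interval produce the single-crossover classes k py+ m+ and k+ py m (30 + 32 = 62) plus the double crossovers (5).
RF(py–k) = (62 + 5) / 486 = 67/486 = 0.1379 → 13.8 cM.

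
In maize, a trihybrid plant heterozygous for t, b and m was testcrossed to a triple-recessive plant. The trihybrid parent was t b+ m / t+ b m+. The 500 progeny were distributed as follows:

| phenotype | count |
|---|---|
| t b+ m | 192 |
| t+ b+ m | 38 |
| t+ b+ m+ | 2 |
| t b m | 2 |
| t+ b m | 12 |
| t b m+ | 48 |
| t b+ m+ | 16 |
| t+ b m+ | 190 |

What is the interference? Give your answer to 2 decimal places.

The two rarest classes, t b m and t+ b+ m+, are the double crossovers. Comparing them with the parentals, only the b allele has switched, so b is the middle locus and the order is m – b – t.
m–b: (28 + 4)/500 = 0.0640; b–t: (86 + 4)/500 = 0.1800.
Expected DCO frequency = 0.0640 × 0.1800 ≈ 0.01152; observed = 4/500 ≈ 0.00800.
Coefficient of coincidence = 0.00800/0.01152 ≈ 0.69; interference = 1 − 0.69 = 0.31.

0.31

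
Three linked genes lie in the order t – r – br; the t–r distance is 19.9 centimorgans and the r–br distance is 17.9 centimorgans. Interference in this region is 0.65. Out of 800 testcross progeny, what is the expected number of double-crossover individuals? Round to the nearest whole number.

10

Map distances give recombination frequencies of 0.199 and 0.179 for the two intervals.
With interference 0.65 (so coincidence = 0.35), expected double-crossover frequency = 0.199 × 0.179 × 0.35 = 0.01247.
Expected number = 0.01247 × 800 = 9.97 ≈ 10.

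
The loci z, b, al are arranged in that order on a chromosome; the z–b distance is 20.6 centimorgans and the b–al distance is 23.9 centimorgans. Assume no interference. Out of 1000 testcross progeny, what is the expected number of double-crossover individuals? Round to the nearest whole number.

49

Map distances give recombination frequencies of 0.206 and 0.239 for the two intervals.
With no interference, expected double-crossover frequency = 0.206 × 0.239 = 0.04923.
Expected number = 0.04923 × 1000 = 49.23 ≈ 49.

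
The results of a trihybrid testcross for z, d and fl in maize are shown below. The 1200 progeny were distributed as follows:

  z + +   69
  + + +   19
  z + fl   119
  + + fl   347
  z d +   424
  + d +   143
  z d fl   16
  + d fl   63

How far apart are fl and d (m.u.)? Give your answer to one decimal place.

The two most frequent reciprocal classes, + + fl and z d +, are the parental types, so the F1 was + + fl / z d +.
The two rarest classes, + + + and z d fl, are the double crossovers. Comparing them with the parentals, only the fl allele has switched, so fl is the middle locus and the order is z – fl – d.
Crossovers in the fl–d interval produce the single-crossover classes + d fl and z + + (63 + 69 = 132) plus the double crossovers (35).
RF(fl–d) = (132 + 35) / 1200 = 167/1200 = 0.1392 → 13.9 m.u.

13.9 m.u.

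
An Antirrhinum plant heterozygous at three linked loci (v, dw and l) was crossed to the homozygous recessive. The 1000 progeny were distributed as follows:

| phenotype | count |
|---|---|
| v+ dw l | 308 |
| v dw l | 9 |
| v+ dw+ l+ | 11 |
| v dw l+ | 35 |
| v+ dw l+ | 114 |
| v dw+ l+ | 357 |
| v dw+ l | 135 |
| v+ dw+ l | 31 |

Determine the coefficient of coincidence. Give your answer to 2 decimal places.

The two most frequent reciprocal classes, v+ dw l and v dw+ l+, are the parental types, so the F1 was v+ dw l / v dw+ l+.
The two rarest classes, v dw l and v+ dw+ l+, are the double crossovers. Comparing them with the parentals, only the v allele has switched, so v is the middle locus and the order is l – v – dw.
l–v: (249 + 20)/1000 = 0.2690; v–dw: (66 + 20)/1000 = 0.0860.
Expected DCO frequency = 0.2690 × 0.0860 ≈ 0.02313; observed = 20/1000 ≈ 0.02000.
Coefficient of coincidence = 0.02000/0.02313 ≈ 0.86.

0.86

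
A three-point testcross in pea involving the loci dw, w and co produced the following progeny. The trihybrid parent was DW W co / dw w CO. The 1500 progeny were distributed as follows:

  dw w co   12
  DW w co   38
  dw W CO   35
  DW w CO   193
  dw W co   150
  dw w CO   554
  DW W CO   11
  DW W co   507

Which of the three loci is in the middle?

co

The two rarest classes, DW W CO and dw w co, are the double crossovers. Comparing them with the parentals, only the co allele has switched, so co is the middle locus and the order is w – co – dw.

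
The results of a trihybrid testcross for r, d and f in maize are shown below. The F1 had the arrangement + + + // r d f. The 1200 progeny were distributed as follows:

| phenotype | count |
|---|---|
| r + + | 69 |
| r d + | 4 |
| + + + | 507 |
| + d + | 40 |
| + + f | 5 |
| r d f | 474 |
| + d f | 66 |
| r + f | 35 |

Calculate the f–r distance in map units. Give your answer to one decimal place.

12.0 map units

The two rarest classes, + + f and r d +, are the double crossovers. Comparing them with the parentals, only the f allele has switched, so f is the middle locus and the order is d – f – r.
Crossovers in the f–r interval produce the single-crossover classes r + + and + d f (69 + 66 = 135) plus the double crossovers (9).
RF(f–r) = (135 + 9) / 1200 = 144/1200 = 0.1200 → 12.0 map units.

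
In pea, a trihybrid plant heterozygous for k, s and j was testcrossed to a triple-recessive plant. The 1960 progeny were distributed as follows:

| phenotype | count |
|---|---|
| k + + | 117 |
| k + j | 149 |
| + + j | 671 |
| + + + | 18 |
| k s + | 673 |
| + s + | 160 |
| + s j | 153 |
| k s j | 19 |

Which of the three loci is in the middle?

The two most frequent reciprocal classes, + + j and k s +, are the parental types, so the F1 was + + j / k s +.
The two rarest classes, + + + and k s j, are the double crossovers. Comparing them with the parentals, only the j allele has switched, so j is the middle locus and the order is k – j – s.

j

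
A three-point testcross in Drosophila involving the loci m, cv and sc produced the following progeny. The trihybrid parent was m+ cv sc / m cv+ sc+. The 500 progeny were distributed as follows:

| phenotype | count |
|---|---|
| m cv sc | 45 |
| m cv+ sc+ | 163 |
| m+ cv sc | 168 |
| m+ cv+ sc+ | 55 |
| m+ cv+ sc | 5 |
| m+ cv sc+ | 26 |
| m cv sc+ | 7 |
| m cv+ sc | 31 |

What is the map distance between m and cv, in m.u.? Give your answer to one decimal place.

22.4 m.u.

The two rarest classes, m+ cv+ sc and m cv sc+, are the double crossovers. Comparing them with the parentals, only the cv allele has switched, so cv is the middle locus and the order is m – cv – sc.
Crossovers in the m–cv interval produce the single-crossover classes m cv sc and m+ cv+ sc+ (45 + 55 = 100) plus the double crossovers (12).
RF(m–cv) = (100 + 12) / 500 = 112/500 = 0.2240 → 22.4 m.u.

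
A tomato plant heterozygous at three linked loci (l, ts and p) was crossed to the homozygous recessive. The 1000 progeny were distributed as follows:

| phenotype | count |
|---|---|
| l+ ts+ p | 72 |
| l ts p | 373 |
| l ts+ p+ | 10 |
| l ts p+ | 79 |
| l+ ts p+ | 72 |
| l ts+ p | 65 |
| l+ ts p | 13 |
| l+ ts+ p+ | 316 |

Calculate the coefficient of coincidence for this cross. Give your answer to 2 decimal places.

The two most frequent reciprocal classes, l ts p and l+ ts+ p+, are the parental types, so the F1 was l ts p / l+ ts+ p+.
The two rarest classes, l+ ts p and l ts+ p+, are the double crossovers. Comparing them with the parentals, only the l allele has switched, so l is the middle locus and the order is p – l – ts.
p–l: (151 + 23)/1000 = 0.1740; l–ts: (137 + 23)/1000 = 0.1600.
Expected DCO frequency = 0.1740 × 0.1600 ≈ 0.02784; observed = 23/1000 ≈ 0.02300.
Coefficient of coincidence = 0.02300/0.02784 ≈ 0.83.

0.83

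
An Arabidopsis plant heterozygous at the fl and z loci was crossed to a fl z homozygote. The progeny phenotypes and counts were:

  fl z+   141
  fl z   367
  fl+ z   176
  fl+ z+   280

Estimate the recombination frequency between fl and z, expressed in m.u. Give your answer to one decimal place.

32.9 m.u.

The two most frequent classes, fl+ z+ (280) and fl z (367), are the parental types, so the F1 was fl+ z+ / fl z.
The recombinant classes are fl+ z and fl z+: 176 + 141 = 317.
Recombination frequency = 317/964 = 0.3288 ≈ 32.9%, i.e. 32.9 m.u.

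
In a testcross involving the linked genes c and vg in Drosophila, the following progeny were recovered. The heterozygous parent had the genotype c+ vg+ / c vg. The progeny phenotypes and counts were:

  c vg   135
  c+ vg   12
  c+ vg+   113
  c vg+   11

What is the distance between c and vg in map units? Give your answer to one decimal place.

8.5 map units

The recombinant classes are c+ vg and c vg+: 12 + 11 = 23.
Recombination frequency = 23/271 = 0.0849 ≈ 8.5%, i.e. 8.5 map units.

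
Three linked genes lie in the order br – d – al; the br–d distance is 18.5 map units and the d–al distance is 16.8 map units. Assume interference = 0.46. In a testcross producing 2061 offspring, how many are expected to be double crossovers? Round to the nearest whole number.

35

Map distances give recombination frequencies of 0.185 and 0.168 for the two intervals.
With interference 0.46 (so coincidence = 0.54), expected double-crossover frequency = 0.185 × 0.168 × 0.54 = 0.01678.
Expected number = 0.01678 × 2061 = 34.59 ≈ 35.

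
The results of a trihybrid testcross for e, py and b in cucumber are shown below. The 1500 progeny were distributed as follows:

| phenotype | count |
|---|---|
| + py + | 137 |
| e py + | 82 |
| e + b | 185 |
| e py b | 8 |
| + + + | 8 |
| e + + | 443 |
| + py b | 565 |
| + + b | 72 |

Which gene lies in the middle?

e

The two most frequent reciprocal classes, + py b and e + +, are the parental types, so the F1 was + py b / e + +.
The two rarest classes, e py b and + + +, are the double crossovers. Comparing them with the parentals, only the e allele has switched, so e is the middle locus and the order is py – e – b.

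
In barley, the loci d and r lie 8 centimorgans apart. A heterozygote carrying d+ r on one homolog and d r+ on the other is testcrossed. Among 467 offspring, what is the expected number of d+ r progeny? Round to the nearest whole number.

A map distance of 8 centimorgans corresponds to a recombination frequency of 0.080.
The F1 is d+ r / d r+, so d+ r is a parental gamete class with expected frequency (1 − r)/2 = 0.920/2 = 0.4600.
Expected number = 0.4600 × 467 = 214.82 ≈ 215.

215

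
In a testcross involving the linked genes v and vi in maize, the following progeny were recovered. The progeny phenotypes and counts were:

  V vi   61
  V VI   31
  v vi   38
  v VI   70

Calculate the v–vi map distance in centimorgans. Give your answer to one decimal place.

34.5 centimorgans

The two most frequent classes, V vi (61) and v VI (70), are the parental types, so the F1 was V vi / v VI.
The recombinant classes are V VI and v vi: 31 + 38 = 69.
Recombination frequency = 69/200 = 0.3450 ≈ 34.5%, i.e. 34.5 centimorgans.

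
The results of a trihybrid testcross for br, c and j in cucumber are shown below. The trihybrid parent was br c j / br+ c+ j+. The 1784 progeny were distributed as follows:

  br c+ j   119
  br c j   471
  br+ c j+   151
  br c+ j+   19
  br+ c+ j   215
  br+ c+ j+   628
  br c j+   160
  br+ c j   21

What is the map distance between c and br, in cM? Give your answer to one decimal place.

The two rarest classes, br+ c j and br c+ j+, are the double crossovers. Comparing them with the parentals, only the br allele has switched, so br is the middle locus and the order is j – br – c.
Crossovers in the br–c interval produce the single-crossover classes br c+ j and br+ c j+ (119 + 151 = 270) plus the double crossovers (40).
RF(br–c) = (270 + 40) / 1784 = 310/1784 = 0.1738 → 17.4 cM.

17.4 cM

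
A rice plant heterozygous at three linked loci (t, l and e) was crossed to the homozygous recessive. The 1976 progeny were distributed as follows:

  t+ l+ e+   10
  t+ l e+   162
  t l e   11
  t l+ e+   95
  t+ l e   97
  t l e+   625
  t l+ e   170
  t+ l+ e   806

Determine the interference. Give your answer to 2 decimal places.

The two most frequent reciprocal classes, t+ l+ e and t l e+, are the parental types, so the F1 was t+ l+ e / t l e+.
The two rarest classes, t+ l+ e+ and t l e, are the double crossovers. Comparing them with the parentals, only the e allele has switched, so e is the middle locus and the order is t – e – l.
t–e: (332 + 21)/1976 = 0.1786; e–l: (192 + 21)/1976 = 0.1078.
Expected DCO frequency = 0.1786 × 0.1078 ≈ 0.01925; observed = 21/1976 ≈ 0.01063.
Coefficient of coincidence = 0.01063/0.01925 ≈ 0.55; interference = 1 − 0.55 = 0.45.

0.45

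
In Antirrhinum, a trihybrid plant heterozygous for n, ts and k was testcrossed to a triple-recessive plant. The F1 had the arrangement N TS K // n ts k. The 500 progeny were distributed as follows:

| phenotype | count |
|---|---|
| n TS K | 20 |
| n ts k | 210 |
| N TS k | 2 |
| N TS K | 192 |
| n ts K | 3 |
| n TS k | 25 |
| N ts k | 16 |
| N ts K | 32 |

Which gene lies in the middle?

The two rarest classes, N TS k and n ts K, are the double crossovers. Comparing them with the parentals, only the k allele has switched, so k is the middle locus and the order is n – k – ts.

k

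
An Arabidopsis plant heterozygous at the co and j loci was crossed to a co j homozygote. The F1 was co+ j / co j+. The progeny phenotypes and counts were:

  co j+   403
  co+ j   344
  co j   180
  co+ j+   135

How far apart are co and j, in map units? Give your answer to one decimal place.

The recombinant classes are co+ j+ and co j: 135 + 180 = 315.
Recombination frequency = 315/1062 = 0.2966 ≈ 29.7%, i.e. 29.7 map units.

29.7 map units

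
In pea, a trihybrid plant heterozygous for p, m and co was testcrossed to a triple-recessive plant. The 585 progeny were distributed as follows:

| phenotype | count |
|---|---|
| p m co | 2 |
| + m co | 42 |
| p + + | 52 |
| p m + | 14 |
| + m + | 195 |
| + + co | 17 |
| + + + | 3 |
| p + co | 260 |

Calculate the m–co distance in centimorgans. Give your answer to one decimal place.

16.9 centimorgans

The two most frequent reciprocal classes, p + co and + m +, are the parental types, so the F1 was p + co / + m +.
The two rarest classes, p m co and + + +, are the double crossovers. Comparing them with the parentals, only the m allele has switched, so m is the middle locus and the order is p – m – co.
Crossovers in the m–co interval produce the single-crossover classes p + + and + m co (52 + 42 = 94) plus the double crossovers (5).
RF(m–co) = (94 + 5) / 585 = 99/585 = 0.1692 → 16.9 centimorgans.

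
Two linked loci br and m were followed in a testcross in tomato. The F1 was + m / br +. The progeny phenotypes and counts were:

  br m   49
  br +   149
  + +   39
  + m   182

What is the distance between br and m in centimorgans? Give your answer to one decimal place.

21.0 centimorgans

The recombinant classes are + + and br m: 39 + 49 = 88.
Recombination frequency = 88/419 = 0.2100 ≈ 21.0%, i.e. 21.0 centimorgans.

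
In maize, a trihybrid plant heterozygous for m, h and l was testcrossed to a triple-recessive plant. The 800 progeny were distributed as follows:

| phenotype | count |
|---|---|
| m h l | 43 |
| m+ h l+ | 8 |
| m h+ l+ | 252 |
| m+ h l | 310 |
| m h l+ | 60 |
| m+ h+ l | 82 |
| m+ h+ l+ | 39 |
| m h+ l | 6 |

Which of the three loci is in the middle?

The two most frequent reciprocal classes, m+ h l and m h+ l+, are the parental types, so the F1 was m+ h l / m h+ l+.
The two rarest classes, m+ h l+ and m h+ l, are the double crossovers. Comparing them with the parentals, only the l allele has switched, so l is the middle locus and the order is m – l – h.

l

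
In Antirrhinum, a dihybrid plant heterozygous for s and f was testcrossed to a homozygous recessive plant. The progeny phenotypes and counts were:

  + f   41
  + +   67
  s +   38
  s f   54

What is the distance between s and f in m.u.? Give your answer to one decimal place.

39.5 m.u.

The two most frequent classes, + + (67) and s f (54), are the parental types, so the F1 was + + / s f.
The recombinant classes are + f and s +: 41 + 38 = 79.
Recombination frequency = 79/200 = 0.3950 ≈ 39.5%, i.e. 39.5 m.u.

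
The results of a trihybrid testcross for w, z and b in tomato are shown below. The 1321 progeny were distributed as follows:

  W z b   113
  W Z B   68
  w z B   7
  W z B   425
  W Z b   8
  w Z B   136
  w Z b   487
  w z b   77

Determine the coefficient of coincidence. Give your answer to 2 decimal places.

0.47

The two most frequent reciprocal classes, W z B and w Z b, are the parental types, so the F1 was W z B / w Z b.
The two rarest classes, w z B and W Z b, are the double crossovers. Comparing them with the parentals, only the w allele has switched, so w is the middle locus and the order is b – w – z.
b–w: (249 + 15)/1321 = 0.1998; w–z: (145 + 15)/1321 = 0.1211.
Expected DCO frequency = 0.1998 × 0.1211 ≈ 0.02420; observed = 15/1321 ≈ 0.01136.
Coefficient of coincidence = 0.01136/0.02420 ≈ 0.47.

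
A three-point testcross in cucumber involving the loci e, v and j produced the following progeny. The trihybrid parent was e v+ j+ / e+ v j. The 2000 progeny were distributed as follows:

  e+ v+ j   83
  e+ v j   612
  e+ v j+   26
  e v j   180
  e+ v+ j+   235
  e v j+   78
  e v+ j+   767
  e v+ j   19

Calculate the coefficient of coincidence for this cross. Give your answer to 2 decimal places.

0.95

The two rarest classes, e v+ j and e+ v j+, are the double crossovers. Comparing them with the parentals, only the j allele has switched, so j is the middle locus and the order is e – j – v.
e–j: (415 + 45)/2000 = 0.2300; j–v: (161 + 45)/2000 = 0.1030.
Expected DCO frequency = 0.2300 × 0.1030 ≈ 0.02369; observed = 45/2000 ≈ 0.02250.
Coefficient of coincidence = 0.02250/0.02369 ≈ 0.95.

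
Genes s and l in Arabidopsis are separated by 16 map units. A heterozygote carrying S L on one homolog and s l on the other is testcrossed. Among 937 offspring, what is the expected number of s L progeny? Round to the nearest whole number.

75

A map distance of 16 map units corresponds to a recombination frequency of 0.160.
The F1 is S L / s l, so s L is a recombinant gamete class with expected frequency r/2 = 0.160/2 = 0.0800.
Expected number = 0.0800 × 937 = 74.96 ≈ 75.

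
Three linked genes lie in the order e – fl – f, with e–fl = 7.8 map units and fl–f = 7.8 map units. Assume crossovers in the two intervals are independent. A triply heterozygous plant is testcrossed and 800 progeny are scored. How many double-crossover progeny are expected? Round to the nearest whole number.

5

Map distances give recombination frequencies of 0.078 and 0.078 for the two intervals.
With no interference, expected double-crossover frequency = 0.078 × 0.078 = 0.00608.
Expected number = 0.00608 × 800 = 4.87 ≈ 5.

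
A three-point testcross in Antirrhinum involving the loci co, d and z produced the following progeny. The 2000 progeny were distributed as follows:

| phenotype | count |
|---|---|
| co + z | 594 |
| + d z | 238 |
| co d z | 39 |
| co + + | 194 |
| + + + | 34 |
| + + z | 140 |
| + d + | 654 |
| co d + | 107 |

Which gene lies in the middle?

d

The two most frequent reciprocal classes, + d + and co + z, are the parental types, so the F1 was + d + / co + z.
The two rarest classes, + + + and co d z, are the double crossovers. Comparing them with the parentals, only the d allele has switched, so d is the middle locus and the order is co – d – z.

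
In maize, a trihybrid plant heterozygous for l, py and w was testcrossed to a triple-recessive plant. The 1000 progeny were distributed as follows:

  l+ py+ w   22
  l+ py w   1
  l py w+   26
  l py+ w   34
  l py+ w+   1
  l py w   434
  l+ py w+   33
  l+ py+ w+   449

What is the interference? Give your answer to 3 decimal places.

0.420

The two most frequent reciprocal classes, l py w and l+ py+ w+, are the parental types, so the F1 was l py w / l+ py+ w+.
The two rarest classes, l+ py w and l py+ w+, are the double crossovers. Comparing them with the parentals, only the l allele has switched, so l is the middle locus and the order is py – l – w.
py–l: (67 + 2)/1000 = 0.0690; l–w: (48 + 2)/1000 = 0.0500.
Expected DCO frequency = 0.0690 × 0.0500 ≈ 0.00345; observed = 2/1000 ≈ 0.00200.
Coefficient of coincidence = 0.00200/0.00345 ≈ 0.580; interference = 1 − 0.580 = 0.420.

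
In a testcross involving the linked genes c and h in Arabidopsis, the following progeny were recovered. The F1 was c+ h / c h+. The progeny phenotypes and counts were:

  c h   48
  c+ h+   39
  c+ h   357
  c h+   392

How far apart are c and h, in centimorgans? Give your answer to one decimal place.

The recombinant classes are c+ h+ and c h: 39 + 48 = 87.
Recombination frequency = 87/836 = 0.1041 ≈ 10.4%, i.e. 10.4 centimorgans.

10.4 centimorgans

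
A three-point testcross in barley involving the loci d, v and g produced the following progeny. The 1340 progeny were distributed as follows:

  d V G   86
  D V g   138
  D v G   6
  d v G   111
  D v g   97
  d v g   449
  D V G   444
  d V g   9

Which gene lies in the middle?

The two most frequent reciprocal classes, d v g and D V G, are the parental types, so the F1 was d v g / D V G.
The two rarest classes, d V g and D v G, are the double crossovers. Comparing them with the parentals, only the v allele has switched, so v is the middle locus and the order is g – v – d.

v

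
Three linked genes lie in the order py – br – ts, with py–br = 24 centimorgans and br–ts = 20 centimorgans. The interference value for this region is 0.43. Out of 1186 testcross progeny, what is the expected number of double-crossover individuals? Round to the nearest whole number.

Map distances give recombination frequencies of 0.240 and 0.200 for the two intervals.
With interference 0.43 (so coincidence = 0.57), expected double-crossover frequency = 0.240 × 0.200 × 0.57 = 0.02736.
Expected number = 0.02736 × 1186 = 32.45 ≈ 32.

32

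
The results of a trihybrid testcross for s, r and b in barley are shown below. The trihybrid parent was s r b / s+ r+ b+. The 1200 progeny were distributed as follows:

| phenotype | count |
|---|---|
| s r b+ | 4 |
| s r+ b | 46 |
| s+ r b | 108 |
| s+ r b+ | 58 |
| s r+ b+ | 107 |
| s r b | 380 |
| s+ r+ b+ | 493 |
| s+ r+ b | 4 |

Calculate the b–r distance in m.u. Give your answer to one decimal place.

The two rarest classes, s r b+ and s+ r+ b, are the double crossovers. Comparing them with the parentals, only the b allele has switched, so b is the middle locus and the order is s – b – r.
Crossovers in the b–r interval produce the single-crossover classes s r+ b and s+ r b+ (46 + 58 = 104) plus the double crossovers (8).
RF(b–r) = (104 + 8) / 1200 = 112/1200 = 0.0933 → 9.3 m.u.

9.3 m.u.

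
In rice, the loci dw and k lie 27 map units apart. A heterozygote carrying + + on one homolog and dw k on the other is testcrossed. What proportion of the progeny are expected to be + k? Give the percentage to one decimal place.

A map distance of 27 map units corresponds to a recombination frequency of 0.270.
The F1 is + + / dw k, so + k is a recombinant gamete class with expected frequency r/2 = 0.270/2 = 0.1350.
That is 0.1350 = 13.5% of the progeny.

13.5%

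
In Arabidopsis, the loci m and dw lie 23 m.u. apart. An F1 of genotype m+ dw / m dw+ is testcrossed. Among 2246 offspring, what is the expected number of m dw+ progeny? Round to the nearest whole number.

A map distance of 23 m.u. corresponds to a recombination frequency of 0.230.
The F1 is m+ dw / m dw+, so m dw+ is a parental gamete class with expected frequency (1 − r)/2 = 0.770/2 = 0.3850.
Expected number = 0.3850 × 2246 = 864.71 ≈ 865.

865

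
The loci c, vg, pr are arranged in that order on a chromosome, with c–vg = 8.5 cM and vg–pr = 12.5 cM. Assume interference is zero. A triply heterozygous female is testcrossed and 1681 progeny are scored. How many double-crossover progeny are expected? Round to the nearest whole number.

Map distances give recombination frequencies of 0.085 and 0.125 for the two intervals.
With no interference, expected double-crossover frequency = 0.085 × 0.125 = 0.01063.
Expected number = 0.01063 × 1681 = 17.86 ≈ 18.

18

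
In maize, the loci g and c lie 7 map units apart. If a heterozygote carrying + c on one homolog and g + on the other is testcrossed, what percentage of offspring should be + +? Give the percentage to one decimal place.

3.5%

A map distance of 7 map units corresponds to a recombination frequency of 0.070.
The F1 is + c / g +, so + + is a recombinant gamete class with expected frequency r/2 = 0.070/2 = 0.0350.
That is 0.0350 = 3.5% of the progeny.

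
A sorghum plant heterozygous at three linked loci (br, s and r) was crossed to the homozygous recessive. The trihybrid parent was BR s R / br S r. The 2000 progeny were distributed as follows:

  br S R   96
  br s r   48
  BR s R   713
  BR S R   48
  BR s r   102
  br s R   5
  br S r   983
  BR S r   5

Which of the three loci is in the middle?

br

The two rarest classes, br s R and BR S r, are the double crossovers. Comparing them with the parentals, only the br allele has switched, so br is the middle locus and the order is s – br – r.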